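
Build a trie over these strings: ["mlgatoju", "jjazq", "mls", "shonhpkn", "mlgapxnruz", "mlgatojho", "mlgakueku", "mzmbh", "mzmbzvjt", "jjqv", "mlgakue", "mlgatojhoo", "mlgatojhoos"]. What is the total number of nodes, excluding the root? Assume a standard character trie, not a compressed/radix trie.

47

For each word, the new-node count is its length minus the longest prefix already in the trie:
  "mlgatoju" → 8 new (m, l, g, a, t, o, j, u)
  "jjazq" → 5 new (j, j, a, z, q)
  "mls" → prefix "ml" already present; 1 new (s)
  "shonhpkn" → 8 new (s, h, o, n, h, p, k, n)
  "mlgapxnruz" → prefix "mlga" already present; 6 new (p, x, n, r, u, z)
  "mlgatojho" → prefix "mlgatoj" already present; 2 new (h, o)
  "mlgakueku" → prefix "mlga" already present; 5 new (k, u, e, k, u)
  "mzmbh" → prefix "m" already present; 4 new (z, m, b, h)
  "mzmbzvjt" → prefix "mzmb" already present; 4 new (z, v, j, t)
  "jjqv" → prefix "jj" already present; 2 new (q, v)
  "mlgakue" → prefix "mlgakue" already present; 0 new (none)
  "mlgatojhoo" → prefix "mlgatojho" already present; 1 new (o)
  "mlgatojhoos" → prefix "mlgatojhoo" already present; 1 new (s)
Total nodes = 8 + 5 + 1 + 8 + 6 + 2 + 5 + 4 + 4 + 2 + 0 + 1 + 1 = 47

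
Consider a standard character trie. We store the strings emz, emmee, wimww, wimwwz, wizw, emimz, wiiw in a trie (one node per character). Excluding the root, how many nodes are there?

19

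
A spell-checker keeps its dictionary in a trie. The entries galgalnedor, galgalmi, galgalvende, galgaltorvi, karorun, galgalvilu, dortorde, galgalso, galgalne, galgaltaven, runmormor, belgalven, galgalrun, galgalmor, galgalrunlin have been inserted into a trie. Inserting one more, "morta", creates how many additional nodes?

Nothing in the trie begins with "m"; the whole of "morta" is new.
5 − 0 = 5 new nodes.

5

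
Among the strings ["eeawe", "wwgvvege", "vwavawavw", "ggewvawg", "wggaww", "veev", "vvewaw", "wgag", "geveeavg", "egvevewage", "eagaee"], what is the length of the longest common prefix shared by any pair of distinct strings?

Equivalently: take the maximum, over all pairs, of their longest common prefix length.
e.g. "wgag" and "wggaww" share the prefix "wg" of length 2; no pair shares a longer one.
Longest shared-prefix length: 2

2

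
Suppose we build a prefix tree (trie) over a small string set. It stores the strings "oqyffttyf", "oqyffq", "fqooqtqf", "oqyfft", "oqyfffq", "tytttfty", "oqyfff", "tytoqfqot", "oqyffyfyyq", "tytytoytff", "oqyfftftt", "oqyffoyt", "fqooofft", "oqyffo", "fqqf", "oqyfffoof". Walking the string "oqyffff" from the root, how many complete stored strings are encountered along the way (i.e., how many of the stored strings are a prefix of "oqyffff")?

Traverse "oqyffff" character by character; count nodes along the way that are marked as word ends.
Prefixes of the query that are stored words: "oqyfff"
Count: 1

1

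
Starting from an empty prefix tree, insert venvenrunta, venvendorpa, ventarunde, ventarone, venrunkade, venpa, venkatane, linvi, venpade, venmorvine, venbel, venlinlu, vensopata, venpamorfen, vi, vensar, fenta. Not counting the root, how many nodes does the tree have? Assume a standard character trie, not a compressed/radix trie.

Insert word by word; a character creates a node only if that edge doesn't already exist:
  "venvenrunta" → 11 new (v, e, n, v, e, n, r, u, n, t, a)
  "venvendorpa" → prefix "venven" already present; 5 new (d, o, r, p, a)
  "ventarunde" → prefix "ven" already present; 7 new (t, a, r, u, n, d, e)
  "ventarone" → prefix "ventar" already present; 3 new (o, n, e)
  "venrunkade" → prefix "ven" already present; 7 new (r, u, n, k, a, d, e)
  "venpa" → prefix "ven" already present; 2 new (p, a)
  "venkatane" → prefix "ven" already present; 6 new (k, a, t, a, n, e)
  "linvi" → 5 new (l, i, n, v, i)
  "venpade" → prefix "venpa" already present; 2 new (d, e)
  "venmorvine" → prefix "ven" already present; 7 new (m, o, r, v, i, n, e)
  "venbel" → prefix "ven" already present; 3 new (b, e, l)
  "venlinlu" → prefix "ven" already present; 5 new (l, i, n, l, u)
  "vensopata" → prefix "ven" already present; 6 new (s, o, p, a, t, a)
  "venpamorfen" → prefix "venpa" already present; 6 new (m, o, r, f, e, n)
  "vi" → prefix "v" already present; 1 new (i)
  "vensar" → prefix "vens" already present; 2 new (a, r)
  "fenta" → 5 new (f, e, n, t, a)
Total nodes = 11 + 5 + 7 + 3 + 7 + 2 + 6 + 5 + 2 + 7 + 3 + 5 + 6 + 6 + 1 + 2 + 5 = 83

83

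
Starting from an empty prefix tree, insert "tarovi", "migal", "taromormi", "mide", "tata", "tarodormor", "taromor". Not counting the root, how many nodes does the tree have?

26

Insert word by word; a character creates a node only if that edge doesn't already exist:
  "tarovi" → 6 new (t, a, r, o, v, i)
  "migal" → 5 new (m, i, g, a, l)
  "taromormi" → prefix "taro" already present; 5 new (m, o, r, m, i)
  "mide" → prefix "mi" already present; 2 new (d, e)
  "tata" → prefix "ta" already present; 2 new (t, a)
  "tarodormor" → prefix "taro" already present; 6 new (d, o, r, m, o, r)
  "taromor" → prefix "taromor" already present; 0 new (none)
Total nodes = 6 + 5 + 5 + 2 + 2 + 6 + 0 = 26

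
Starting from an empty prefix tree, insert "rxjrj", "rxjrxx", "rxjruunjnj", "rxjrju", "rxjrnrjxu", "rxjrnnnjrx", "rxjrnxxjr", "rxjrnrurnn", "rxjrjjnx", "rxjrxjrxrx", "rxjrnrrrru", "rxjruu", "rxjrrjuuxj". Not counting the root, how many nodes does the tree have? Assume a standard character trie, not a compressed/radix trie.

50

For each word, the new-node count is its length minus the longest prefix already in the trie:
  "rxjrj" → 5 new (r, x, j, r, j)
  "rxjrxx" → prefix "rxjr" already present; 2 new (x, x)
  "rxjruunjnj" → prefix "rxjr" already present; 6 new (u, u, n, j, n, j)
  "rxjrju" → prefix "rxjrj" already present; 1 new (u)
  "rxjrnrjxu" → prefix "rxjr" already present; 5 new (n, r, j, x, u)
  "rxjrnnnjrx" → prefix "rxjrn" already present; 5 new (n, n, j, r, x)
  "rxjrnxxjr" → prefix "rxjrn" already present; 4 new (x, x, j, r)
  "rxjrnrurnn" → prefix "rxjrnr" already present; 4 new (u, r, n, n)
  "rxjrjjnx" → prefix "rxjrj" already present; 3 new (j, n, x)
  "rxjrxjrxrx" → prefix "rxjrx" already present; 5 new (j, r, x, r, x)
  "rxjrnrrrru" → prefix "rxjrnr" already present; 4 new (r, r, r, u)
  "rxjruu" → prefix "rxjruu" already present; 0 new (none)
  "rxjrrjuuxj" → prefix "rxjr" already present; 6 new (r, j, u, u, x, j)
Total nodes = 5 + 2 + 6 + 1 + 5 + 5 + 4 + 4 + 3 + 5 + 4 + 0 + 6 = 50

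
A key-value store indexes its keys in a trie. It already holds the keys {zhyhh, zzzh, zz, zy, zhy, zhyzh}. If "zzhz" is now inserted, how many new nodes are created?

The longest prefix of "zzhz" already in the trie is "zz" (length 2).
Each of the 2 remaining characters creates one node.

2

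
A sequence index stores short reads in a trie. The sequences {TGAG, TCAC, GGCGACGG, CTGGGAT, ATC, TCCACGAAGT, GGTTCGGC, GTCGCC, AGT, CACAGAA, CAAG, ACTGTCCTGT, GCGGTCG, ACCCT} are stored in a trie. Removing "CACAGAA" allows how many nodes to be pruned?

5

After clearing the end-marker at "CACAGAA", prune upward until reaching a node still needed by another word.
The suffix "CAGAA" (5 nodes) is used only by "CACAGAA"; the node for "CA" still has the child "A", so pruning stops there.
Nodes removed: 5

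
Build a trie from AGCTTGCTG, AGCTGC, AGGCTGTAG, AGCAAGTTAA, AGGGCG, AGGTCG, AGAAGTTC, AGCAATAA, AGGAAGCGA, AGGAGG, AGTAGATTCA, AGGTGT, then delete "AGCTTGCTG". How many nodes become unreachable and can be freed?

After clearing the end-marker at "AGCTTGCTG", prune upward until reaching a node still needed by another word.
The suffix "TGCTG" (5 nodes) is used only by "AGCTTGCTG"; the node for "AGCT" still has the child "G", so pruning stops there.
Nodes removed: 5

5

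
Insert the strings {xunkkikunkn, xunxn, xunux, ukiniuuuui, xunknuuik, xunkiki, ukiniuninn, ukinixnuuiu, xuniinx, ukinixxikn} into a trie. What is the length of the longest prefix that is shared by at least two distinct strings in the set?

6

The deepest shared node is where two words last agree before diverging.
"ukiniuninn" and "ukiniuuuui" agree on "ukiniu" (6 characters) before diverging; nothing deeper is shared.
Longest shared-prefix length: 6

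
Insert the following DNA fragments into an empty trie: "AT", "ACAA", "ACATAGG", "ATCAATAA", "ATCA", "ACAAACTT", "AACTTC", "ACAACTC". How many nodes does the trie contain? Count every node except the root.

For each word, the new-node count is its length minus the longest prefix already in the trie:
  "AT" → 2 new (A, T)
  "ACAA" → prefix "A" already present; 3 new (C, A, A)
  "ACATAGG" → prefix "ACA" already present; 4 new (T, A, G, G)
  "ATCAATAA" → prefix "AT" already present; 6 new (C, A, A, T, A, A)
  "ATCA" → prefix "ATCA" already present; 0 new (none)
  "ACAAACTT" → prefix "ACAA" already present; 4 new (A, C, T, T)
  "AACTTC" → prefix "A" already present; 5 new (A, C, T, T, C)
  "ACAACTC" → prefix "ACAA" already present; 3 new (C, T, C)
Total nodes = 2 + 3 + 4 + 6 + 0 + 4 + 5 + 3 = 27

27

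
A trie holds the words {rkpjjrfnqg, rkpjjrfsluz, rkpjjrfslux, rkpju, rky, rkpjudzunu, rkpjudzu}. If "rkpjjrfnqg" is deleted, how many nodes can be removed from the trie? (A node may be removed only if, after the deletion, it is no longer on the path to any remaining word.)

3

A node on "rkpjjrfnqg"'s path can go only if nothing else ends at it or branches off below it.
The suffix "nqg" (3 nodes) is used only by "rkpjjrfnqg"; the node for "rkpjjrf" still has the child "s", so pruning stops there.
Nodes removed: 3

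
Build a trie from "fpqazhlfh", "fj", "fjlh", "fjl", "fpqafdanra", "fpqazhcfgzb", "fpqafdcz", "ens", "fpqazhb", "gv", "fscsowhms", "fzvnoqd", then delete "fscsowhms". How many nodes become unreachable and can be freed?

8

A node on "fscsowhms"'s path can go only if nothing else ends at it or branches off below it.
The suffix "scsowhms" (8 nodes) is used only by "fscsowhms"; the node for "f" still has the child "p", so pruning stops there.
Nodes removed: 8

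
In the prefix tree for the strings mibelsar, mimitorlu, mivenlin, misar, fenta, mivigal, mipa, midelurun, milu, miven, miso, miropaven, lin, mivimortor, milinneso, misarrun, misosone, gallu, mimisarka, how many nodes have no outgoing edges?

16

A leaf is a node with no children — equivalently, the end of a word that is not a proper prefix of any other stored word.
Those words: "fenta", "gallu", "lin", "mibelsar", "midelurun", "milinneso", "milu", "mimisarka", "mimitorlu", "mipa", "miropaven", "misarrun", "misosone", "mivenlin", "mivigal", "mivimortor"
Leaf count: 16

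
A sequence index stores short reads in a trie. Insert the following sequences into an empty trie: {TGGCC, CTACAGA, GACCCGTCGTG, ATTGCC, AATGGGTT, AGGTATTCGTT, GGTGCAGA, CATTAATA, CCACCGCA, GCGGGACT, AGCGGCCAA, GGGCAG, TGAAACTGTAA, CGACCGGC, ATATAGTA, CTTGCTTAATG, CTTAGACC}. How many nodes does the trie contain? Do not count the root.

Trace insertions, counting only characters that open a new branch:
  "TGGCC" → 5 new (T, G, G, C, C)
  "CTACAGA" → 7 new (C, T, A, C, A, G, A)
  "GACCCGTCGTG" → 11 new (G, A, C, C, C, G, T, C, G, T, G)
  "ATTGCC" → 6 new (A, T, T, G, C, C)
  "AATGGGTT" → prefix "A" already present; 7 new (A, T, G, G, G, T, T)
  "AGGTATTCGTT" → prefix "A" already present; 10 new (G, G, T, A, T, T, C, G, T, T)
  "GGTGCAGA" → prefix "G" already present; 7 new (G, T, G, C, A, G, A)
  "CATTAATA" → prefix "C" already present; 7 new (A, T, T, A, A, T, A)
  "CCACCGCA" → prefix "C" already present; 7 new (C, A, C, C, G, C, A)
  "GCGGGACT" → prefix "G" already present; 7 new (C, G, G, G, A, C, T)
  "AGCGGCCAA" → prefix "AG" already present; 7 new (C, G, G, C, C, A, A)
  "GGGCAG" → prefix "GG" already present; 4 new (G, C, A, G)
  "TGAAACTGTAA" → prefix "TG" already present; 9 new (A, A, A, C, T, G, T, A, A)
  "CGACCGGC" → prefix "C" already present; 7 new (G, A, C, C, G, G, C)
  "ATATAGTA" → prefix "AT" already present; 6 new (A, T, A, G, T, A)
  "CTTGCTTAATG" → prefix "CT" already present; 9 new (T, G, C, T, T, A, A, T, G)
  "CTTAGACC" → prefix "CTT" already present; 5 new (A, G, A, C, C)
Total nodes = 5 + 7 + 11 + 6 + 7 + 10 + 7 + 7 + 7 + 7 + 7 + 4 + 9 + 7 + 6 + 9 + 5 = 121

121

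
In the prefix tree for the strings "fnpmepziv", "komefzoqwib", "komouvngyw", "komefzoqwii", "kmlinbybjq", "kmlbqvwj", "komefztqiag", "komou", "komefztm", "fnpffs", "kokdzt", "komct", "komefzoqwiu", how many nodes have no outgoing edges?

Leaves are exactly the stored words that no other stored word extends.
Those words: "fnpffs", "fnpmepziv", "kmlbqvwj", "kmlinbybjq", "kokdzt", "komct", "komefzoqwib", "komefzoqwii", "komefzoqwiu", "komefztm", "komefztqiag", "komouvngyw"
Leaf count: 12

12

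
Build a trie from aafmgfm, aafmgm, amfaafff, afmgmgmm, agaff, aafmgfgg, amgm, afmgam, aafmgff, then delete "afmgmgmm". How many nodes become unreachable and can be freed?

4

A node on "afmgmgmm"'s path can go only if nothing else ends at it or branches off below it.
The suffix "mgmm" (4 nodes) is used only by "afmgmgmm"; the node for "afmg" still has the child "a", so pruning stops there.
Nodes removed: 4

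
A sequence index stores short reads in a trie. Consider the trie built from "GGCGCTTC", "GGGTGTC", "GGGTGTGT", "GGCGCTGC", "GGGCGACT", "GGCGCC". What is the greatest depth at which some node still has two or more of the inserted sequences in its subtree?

6

Look for the deepest trie node that still has at least two words in its subtree.
"GGCGCTGC" and "GGCGCTTC" agree on "GGCGCT" (6 characters) before diverging; nothing deeper is shared.
Longest shared-prefix length: 6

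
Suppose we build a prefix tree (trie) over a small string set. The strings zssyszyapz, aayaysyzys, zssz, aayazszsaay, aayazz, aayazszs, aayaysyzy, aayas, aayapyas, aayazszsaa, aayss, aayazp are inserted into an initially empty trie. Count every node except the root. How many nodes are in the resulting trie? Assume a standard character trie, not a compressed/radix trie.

37

Count nodes per top-level branch (shared prefixes stored once):
  'a'-branch (aayapyas, aayas, aayaysyzy, aayaysyzys, aayazp, aayazszs, aayazszsaa, aayazszsaay, aayazz, aayss): 26 nodes
  'z'-branch (zssyszyapz, zssz): 11 nodes
Sum: 37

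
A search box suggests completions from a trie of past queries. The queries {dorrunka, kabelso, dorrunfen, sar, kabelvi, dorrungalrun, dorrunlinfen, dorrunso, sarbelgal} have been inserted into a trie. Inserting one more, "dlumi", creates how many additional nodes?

4

The longest prefix of "dlumi" already in the trie is "d" (length 1).
Each of the 4 remaining characters creates one node.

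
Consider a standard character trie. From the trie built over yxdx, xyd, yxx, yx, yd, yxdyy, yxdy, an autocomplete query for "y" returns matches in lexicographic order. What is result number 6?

Words with prefix "y", in lexicographic order: "yd", "yx", "yxdx", "yxdy", "yxdyy", "yxx"
The 6th is yxx.

yxx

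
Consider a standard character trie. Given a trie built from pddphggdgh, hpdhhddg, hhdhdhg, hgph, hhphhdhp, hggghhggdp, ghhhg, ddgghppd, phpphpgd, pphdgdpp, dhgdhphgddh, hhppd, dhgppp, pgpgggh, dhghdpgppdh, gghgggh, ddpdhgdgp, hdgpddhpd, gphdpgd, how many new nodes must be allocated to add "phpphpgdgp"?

2

"phpphpgd" is already a path in the trie; the remaining "gp" must be added.
New nodes needed: |"phpphpgdgp"| − 8 = 10 − 8 = 2.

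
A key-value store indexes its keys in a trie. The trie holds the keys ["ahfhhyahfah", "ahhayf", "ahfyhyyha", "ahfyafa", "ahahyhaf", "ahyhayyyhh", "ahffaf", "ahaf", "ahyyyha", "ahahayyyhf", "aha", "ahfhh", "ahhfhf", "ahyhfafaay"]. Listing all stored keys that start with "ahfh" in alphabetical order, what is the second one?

ahfhhyahfah

Filter for "ahfh…" and sort: "ahfhh", "ahfhhyahfah"
Position 2: ahfhhyahfah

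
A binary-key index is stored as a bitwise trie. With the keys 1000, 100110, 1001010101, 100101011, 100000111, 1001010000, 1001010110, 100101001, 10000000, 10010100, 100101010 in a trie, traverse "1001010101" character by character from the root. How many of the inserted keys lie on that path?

Check each prefix of "1001010101" against the stored set — each match is an end-marker on the path.
Prefixes of the query that are stored words: "100101010", "1001010101"
Count: 2

2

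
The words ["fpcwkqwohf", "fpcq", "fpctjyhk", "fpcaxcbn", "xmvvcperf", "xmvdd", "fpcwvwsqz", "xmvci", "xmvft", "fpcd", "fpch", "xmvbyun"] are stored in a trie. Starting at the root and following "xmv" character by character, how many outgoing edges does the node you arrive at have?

Follow the path "xmv" to its node, then look at its outgoing edges.
Characters that immediately follow "xmv" among the stored strings: {b, c, d, f, v}.
That node has 5 child edges.

5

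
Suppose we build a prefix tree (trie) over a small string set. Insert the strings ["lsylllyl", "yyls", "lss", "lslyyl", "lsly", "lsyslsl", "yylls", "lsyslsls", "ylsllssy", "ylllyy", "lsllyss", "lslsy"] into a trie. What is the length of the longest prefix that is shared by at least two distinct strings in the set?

7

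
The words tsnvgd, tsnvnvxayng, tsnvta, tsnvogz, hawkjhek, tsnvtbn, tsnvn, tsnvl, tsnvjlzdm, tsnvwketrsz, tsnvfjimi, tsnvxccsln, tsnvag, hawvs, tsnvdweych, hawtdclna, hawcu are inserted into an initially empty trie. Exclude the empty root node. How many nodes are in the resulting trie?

70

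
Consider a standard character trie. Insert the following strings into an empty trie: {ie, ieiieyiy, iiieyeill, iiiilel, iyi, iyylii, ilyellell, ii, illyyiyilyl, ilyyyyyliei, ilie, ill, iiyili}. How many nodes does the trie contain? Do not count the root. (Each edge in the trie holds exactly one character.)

57

Insert word by word; a character creates a node only if that edge doesn't already exist:
  "ie" → 2 new (i, e)
  "ieiieyiy" → prefix "ie" already present; 6 new (i, i, e, y, i, y)
  "iiieyeill" → prefix "i" already present; 8 new (i, i, e, y, e, i, l, l)
  "iiiilel" → prefix "iii" already present; 4 new (i, l, e, l)
  "iyi" → prefix "i" already present; 2 new (y, i)
  "iyylii" → prefix "iy" already present; 4 new (y, l, i, i)
  "ilyellell" → prefix "i" already present; 8 new (l, y, e, l, l, e, l, l)
  "ii" → prefix "ii" already present; 0 new (none)
  "illyyiyilyl" → prefix "il" already present; 9 new (l, y, y, i, y, i, l, y, l)
  "ilyyyyyliei" → prefix "ily" already present; 8 new (y, y, y, y, l, i, e, i)
  "ilie" → prefix "il" already present; 2 new (i, e)
  "ill" → prefix "ill" already present; 0 new (none)
  "iiyili" → prefix "ii" already present; 4 new (y, i, l, i)
Total nodes = 2 + 6 + 8 + 4 + 2 + 4 + 8 + 0 + 9 + 8 + 2 + 0 + 4 = 57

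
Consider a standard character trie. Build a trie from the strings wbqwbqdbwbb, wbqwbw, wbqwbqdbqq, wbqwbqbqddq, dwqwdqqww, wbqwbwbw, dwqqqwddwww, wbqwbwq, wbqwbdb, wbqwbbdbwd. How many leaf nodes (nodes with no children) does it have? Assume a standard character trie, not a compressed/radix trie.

9

Leaves are exactly the stored words that no other stored word extends.
Those words: "dwqqqwddwww", "dwqwdqqww", "wbqwbbdbwd", "wbqwbdb", "wbqwbqbqddq", "wbqwbqdbqq", "wbqwbqdbwbb", "wbqwbwbw", "wbqwbwq"
Leaf count: 9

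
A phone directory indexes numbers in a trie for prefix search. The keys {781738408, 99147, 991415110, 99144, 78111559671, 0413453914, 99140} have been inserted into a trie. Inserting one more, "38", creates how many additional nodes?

2

No existing word starts with "3", so every character of "38" needs a new node.
2 − 0 = 2 new nodes.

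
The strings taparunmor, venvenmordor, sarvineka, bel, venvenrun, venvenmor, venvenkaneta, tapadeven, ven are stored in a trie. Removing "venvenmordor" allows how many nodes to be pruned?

3

A node on "venvenmordor"'s path can go only if nothing else ends at it or branches off below it.
The suffix "dor" (3 nodes) is used only by "venvenmordor"; "venvenmor" is itself a stored word, so pruning stops there.
Nodes removed: 3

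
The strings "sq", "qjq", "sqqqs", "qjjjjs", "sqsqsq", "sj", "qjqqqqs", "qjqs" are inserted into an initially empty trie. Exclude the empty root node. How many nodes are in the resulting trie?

For each word, the new-node count is its length minus the longest prefix already in the trie:
  "sq" → 2 new (s, q)
  "qjq" → 3 new (q, j, q)
  "sqqqs" → prefix "sq" already present; 3 new (q, q, s)
  "qjjjjs" → prefix "qj" already present; 4 new (j, j, j, s)
  "sqsqsq" → prefix "sq" already present; 4 new (s, q, s, q)
  "sj" → prefix "s" already present; 1 new (j)
  "qjqqqqs" → prefix "qjq" already present; 4 new (q, q, q, s)
  "qjqs" → prefix "qjq" already present; 1 new (s)
Total nodes = 2 + 3 + 3 + 4 + 4 + 1 + 4 + 1 = 22

22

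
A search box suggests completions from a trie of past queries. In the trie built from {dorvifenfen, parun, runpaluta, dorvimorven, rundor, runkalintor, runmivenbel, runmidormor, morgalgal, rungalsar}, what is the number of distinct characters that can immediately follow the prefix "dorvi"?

2

Walk "dorvi" from the root, arriving at one node.
Characters that immediately follow "dorvi" among the stored strings: {f, m}.
That node has 2 child edges.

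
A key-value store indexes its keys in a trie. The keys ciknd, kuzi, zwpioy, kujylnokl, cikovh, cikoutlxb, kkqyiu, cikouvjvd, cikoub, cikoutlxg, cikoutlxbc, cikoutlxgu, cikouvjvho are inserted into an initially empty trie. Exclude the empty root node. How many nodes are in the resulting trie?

45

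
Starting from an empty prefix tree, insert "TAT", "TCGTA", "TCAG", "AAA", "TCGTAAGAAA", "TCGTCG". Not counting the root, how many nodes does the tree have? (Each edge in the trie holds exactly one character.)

Count nodes per top-level branch (shared prefixes stored once):
  'A'-branch (AAA): 3 nodes
  'T'-branch (TAT, TCAG, TCGTA, TCGTAAGAAA, TCGTCG): 16 nodes
Sum: 19

19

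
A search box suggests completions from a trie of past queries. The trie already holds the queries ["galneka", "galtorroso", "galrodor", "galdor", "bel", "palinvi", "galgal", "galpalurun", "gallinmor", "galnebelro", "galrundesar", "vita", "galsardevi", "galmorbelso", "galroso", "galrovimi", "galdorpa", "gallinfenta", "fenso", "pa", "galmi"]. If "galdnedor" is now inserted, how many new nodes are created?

"gald" is already a path in the trie; the remaining "nedor" must be added.
So 9 − 4 = 5 new nodes.

5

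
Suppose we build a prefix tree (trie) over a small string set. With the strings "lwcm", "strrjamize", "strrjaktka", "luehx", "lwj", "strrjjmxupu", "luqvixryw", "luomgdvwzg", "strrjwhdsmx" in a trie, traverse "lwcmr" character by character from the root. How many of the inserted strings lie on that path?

1

Check each prefix of "lwcmr" against the stored set — each match is an end-marker on the path.
Prefixes of the query that are stored words: "lwcm"
Count: 1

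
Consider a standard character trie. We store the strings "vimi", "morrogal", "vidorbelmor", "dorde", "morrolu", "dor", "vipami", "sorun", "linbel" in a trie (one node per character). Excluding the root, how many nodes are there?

Insert word by word; a character creates a node only if that edge doesn't already exist:
  "vimi" → 4 new (v, i, m, i)
  "morrogal" → 8 new (m, o, r, r, o, g, a, l)
  "vidorbelmor" → prefix "vi" already present; 9 new (d, o, r, b, e, l, m, o, r)
  "dorde" → 5 new (d, o, r, d, e)
  "morrolu" → prefix "morro" already present; 2 new (l, u)
  "dor" → prefix "dor" already present; 0 new (none)
  "vipami" → prefix "vi" already present; 4 new (p, a, m, i)
  "sorun" → 5 new (s, o, r, u, n)
  "linbel" → 6 new (l, i, n, b, e, l)
Total nodes = 4 + 8 + 9 + 5 + 2 + 0 + 4 + 5 + 6 = 43

43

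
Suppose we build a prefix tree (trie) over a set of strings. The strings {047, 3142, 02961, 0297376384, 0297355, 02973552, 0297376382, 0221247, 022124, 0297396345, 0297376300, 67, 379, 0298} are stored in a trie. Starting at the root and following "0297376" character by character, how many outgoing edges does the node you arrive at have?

1

Walk "0297376" from the root, arriving at one node.
Distinct next characters after "0297376": 3.
That node has 1 child edge.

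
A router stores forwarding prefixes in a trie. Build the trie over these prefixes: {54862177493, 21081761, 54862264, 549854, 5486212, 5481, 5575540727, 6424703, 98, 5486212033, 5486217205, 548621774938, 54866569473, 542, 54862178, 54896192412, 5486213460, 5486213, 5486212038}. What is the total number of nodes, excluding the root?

Insert word by word; a character creates a node only if that edge doesn't already exist:
  "54862177493" → 11 new (5, 4, 8, 6, 2, 1, 7, 7, 4, 9, 3)
  "21081761" → 8 new (2, 1, 0, 8, 1, 7, 6, 1)
  "54862264" → prefix "54862" already present; 3 new (2, 6, 4)
  "549854" → prefix "54" already present; 4 new (9, 8, 5, 4)
  "5486212" → prefix "548621" already present; 1 new (2)
  "5481" → prefix "548" already present; 1 new (1)
  "5575540727" → prefix "5" already present; 9 new (5, 7, 5, 5, 4, 0, 7, 2, 7)
  "6424703" → 7 new (6, 4, 2, 4, 7, 0, 3)
  "98" → 2 new (9, 8)
  "5486212033" → prefix "5486212" already present; 3 new (0, 3, 3)
  "5486217205" → prefix "5486217" already present; 3 new (2, 0, 5)
  "548621774938" → prefix "54862177493" already present; 1 new (8)
  "54866569473" → prefix "5486" already present; 7 new (6, 5, 6, 9, 4, 7, 3)
  "542" → prefix "54" already present; 1 new (2)
  "54862178" → prefix "5486217" already present; 1 new (8)
  "54896192412" → prefix "548" already present; 8 new (9, 6, 1, 9, 2, 4, 1, 2)
  "5486213460" → prefix "548621" already present; 4 new (3, 4, 6, 0)
  "5486213" → prefix "5486213" already present; 0 new (none)
  "5486212038" → prefix "548621203" already present; 1 new (8)
Total nodes = 11 + 8 + 3 + 4 + 1 + 1 + 9 + 7 + 2 + 3 + 3 + 1 + 7 + 1 + 1 + 8 + 4 + 0 + 1 = 75

75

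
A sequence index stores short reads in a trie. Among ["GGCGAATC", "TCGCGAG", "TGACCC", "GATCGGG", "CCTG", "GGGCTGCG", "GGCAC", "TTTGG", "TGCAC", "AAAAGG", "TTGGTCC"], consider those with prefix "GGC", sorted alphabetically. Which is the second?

GGCGAATC

Words with prefix "GGC", in lexicographic order: "GGCAC", "GGCGAATC"
The 2nd is GGCGAATC.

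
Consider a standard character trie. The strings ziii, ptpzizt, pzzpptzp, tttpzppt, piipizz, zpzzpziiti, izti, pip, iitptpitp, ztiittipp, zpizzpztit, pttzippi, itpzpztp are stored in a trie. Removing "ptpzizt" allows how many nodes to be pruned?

5

After clearing the end-marker at "ptpzizt", prune upward until reaching a node still needed by another word.
The suffix "pzizt" (5 nodes) is used only by "ptpzizt"; the node for "pt" still has the child "t", so pruning stops there.
Nodes removed: 5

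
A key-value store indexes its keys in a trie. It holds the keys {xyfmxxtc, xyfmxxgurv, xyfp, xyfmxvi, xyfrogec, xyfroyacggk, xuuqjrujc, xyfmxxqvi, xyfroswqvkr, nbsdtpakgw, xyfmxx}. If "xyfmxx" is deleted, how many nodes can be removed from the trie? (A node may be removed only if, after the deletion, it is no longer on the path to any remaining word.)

Walk "xyfmxx" from the leaf back toward the root, removing each node that no remaining word uses.
Every node on "xyfmxx" is still needed (e.g. by "xyfmxxtc"), so nothing is freed.
Nodes removed: 0

0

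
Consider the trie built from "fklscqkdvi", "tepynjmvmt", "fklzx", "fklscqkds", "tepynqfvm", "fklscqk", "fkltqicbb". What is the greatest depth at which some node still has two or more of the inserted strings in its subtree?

8

Look for the deepest trie node that still has at least two words in its subtree.
e.g. "fklscqkds" and "fklscqkdvi" share the prefix "fklscqkd" of length 8; no pair shares a longer one.
Longest shared-prefix length: 8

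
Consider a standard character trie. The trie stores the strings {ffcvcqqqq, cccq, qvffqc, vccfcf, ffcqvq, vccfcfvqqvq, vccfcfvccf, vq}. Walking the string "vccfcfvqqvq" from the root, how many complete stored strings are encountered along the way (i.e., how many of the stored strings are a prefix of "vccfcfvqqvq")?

Check each prefix of "vccfcfvqqvq" against the stored set — each match is an end-marker on the path.
Prefixes of the query that are stored words: "vccfcf", "vccfcfvqqvq"
Count: 2

2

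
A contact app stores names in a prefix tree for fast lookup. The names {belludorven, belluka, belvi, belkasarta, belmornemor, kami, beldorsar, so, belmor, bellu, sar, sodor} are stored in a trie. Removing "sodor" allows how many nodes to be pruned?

A node on "sodor"'s path can go only if nothing else ends at it or branches off below it.
The suffix "dor" (3 nodes) is used only by "sodor"; "so" is itself a stored word, so pruning stops there.
Nodes removed: 3

3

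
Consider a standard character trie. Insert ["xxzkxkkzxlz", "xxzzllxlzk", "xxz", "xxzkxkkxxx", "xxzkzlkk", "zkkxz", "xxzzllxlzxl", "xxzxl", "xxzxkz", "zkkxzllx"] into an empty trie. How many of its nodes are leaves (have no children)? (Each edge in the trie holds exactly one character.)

8

A leaf is a node with no children — equivalently, the end of a word that is not a proper prefix of any other stored word.
Those words: "xxzkxkkxxx", "xxzkxkkzxlz", "xxzkzlkk", "xxzxkz", "xxzxl", "xxzzllxlzk", "xxzzllxlzxl", "zkkxzllx"
Leaf count: 8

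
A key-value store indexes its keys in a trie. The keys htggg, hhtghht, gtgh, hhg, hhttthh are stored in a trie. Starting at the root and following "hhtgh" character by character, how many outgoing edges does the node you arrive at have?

1

Follow the path "hhtgh" to its node, then look at its outgoing edges.
Distinct next characters after "hhtgh": h.
That node has 1 child edge.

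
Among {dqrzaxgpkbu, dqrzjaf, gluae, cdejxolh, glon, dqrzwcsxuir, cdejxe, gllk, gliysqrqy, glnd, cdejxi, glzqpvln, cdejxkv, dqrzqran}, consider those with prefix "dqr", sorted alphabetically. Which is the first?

Filter for "dqr…" and sort: "dqrzaxgpkbu", "dqrzjaf", "dqrzqran", "dqrzwcsxuir"
The 1st is dqrzaxgpkbu.

dqrzaxgpkbu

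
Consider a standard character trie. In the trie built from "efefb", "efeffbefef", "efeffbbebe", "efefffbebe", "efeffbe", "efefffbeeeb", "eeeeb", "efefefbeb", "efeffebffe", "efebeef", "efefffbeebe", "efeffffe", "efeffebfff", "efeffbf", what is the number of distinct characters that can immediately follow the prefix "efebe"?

Follow the path "efebe" to its node, then look at its outgoing edges.
Distinct next characters after "efebe": e.
That node has 1 child edge.

1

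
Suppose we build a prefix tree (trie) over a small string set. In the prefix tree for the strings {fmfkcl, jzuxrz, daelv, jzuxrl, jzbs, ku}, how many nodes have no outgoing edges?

6

A leaf is a node with no children — equivalently, the end of a word that is not a proper prefix of any other stored word.
Those words: "daelv", "fmfkcl", "jzbs", "jzuxrl", "jzuxrz", "ku"
Leaf count: 6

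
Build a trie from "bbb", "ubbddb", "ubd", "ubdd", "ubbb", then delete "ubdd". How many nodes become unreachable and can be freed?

After clearing the end-marker at "ubdd", prune upward until reaching a node still needed by another word.
The suffix "d" (1 node) is used only by "ubdd"; "ubd" is itself a stored word, so pruning stops there.
Nodes removed: 1

1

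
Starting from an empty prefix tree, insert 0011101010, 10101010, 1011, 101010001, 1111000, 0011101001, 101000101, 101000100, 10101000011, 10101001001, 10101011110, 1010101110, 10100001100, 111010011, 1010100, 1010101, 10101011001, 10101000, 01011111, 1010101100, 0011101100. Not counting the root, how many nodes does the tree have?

72

Count nodes per top-level branch (shared prefixes stored once):
  '0'-branch (0011101001, 0011101010, 0011101100, 01011111): 22 nodes
  '1'-branch (10100001100, 101000100, 101000101, 1010100, 10101000, 10101000011, 101010001, 10101001001, 1010101, 10101010, 1010101100, 10101011001, 1010101110, 10101011110, 1011, 111010011, 1111000): 50 nodes
Sum: 72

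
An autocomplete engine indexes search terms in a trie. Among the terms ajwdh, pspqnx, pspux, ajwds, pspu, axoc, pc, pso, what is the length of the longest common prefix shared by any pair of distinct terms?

4

Equivalently: take the maximum, over all pairs, of their longest common prefix length.
"ajwdh" and "ajwds" agree on "ajwd" (4 characters) before diverging; nothing deeper is shared.
Longest shared-prefix length: 4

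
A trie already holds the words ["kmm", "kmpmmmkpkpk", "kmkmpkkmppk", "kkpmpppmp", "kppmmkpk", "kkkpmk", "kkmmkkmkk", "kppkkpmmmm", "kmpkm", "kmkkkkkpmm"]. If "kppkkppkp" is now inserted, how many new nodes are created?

3

"kppkkp" is already a path in the trie; the remaining "pkp" must be added.
Each of the 3 remaining characters creates one node.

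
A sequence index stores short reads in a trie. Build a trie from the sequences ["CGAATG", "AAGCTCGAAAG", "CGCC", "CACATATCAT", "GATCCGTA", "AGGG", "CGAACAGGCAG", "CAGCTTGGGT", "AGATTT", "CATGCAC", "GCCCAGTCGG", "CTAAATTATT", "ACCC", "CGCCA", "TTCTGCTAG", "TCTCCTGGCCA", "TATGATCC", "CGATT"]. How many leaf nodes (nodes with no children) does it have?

17

A leaf is a node with no children — equivalently, the end of a word that is not a proper prefix of any other stored word.
Those words: "AAGCTCGAAAG", "ACCC", "AGATTT", "AGGG", "CACATATCAT", "CAGCTTGGGT", "CATGCAC", "CGAACAGGCAG", "CGAATG", "CGATT", "CGCCA", "CTAAATTATT", "GATCCGTA", "GCCCAGTCGG", "TATGATCC", "TCTCCTGGCCA", "TTCTGCTAG"
Leaf count: 17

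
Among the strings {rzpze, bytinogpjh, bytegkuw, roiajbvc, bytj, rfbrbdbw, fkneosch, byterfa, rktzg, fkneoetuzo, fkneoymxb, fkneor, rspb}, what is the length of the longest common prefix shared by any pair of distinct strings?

5

The deepest shared node is where two words last agree before diverging.
e.g. "fkneoetuzo" and "fkneor" share the prefix "fkneo" of length 5; no pair shares a longer one.
Longest shared-prefix length: 5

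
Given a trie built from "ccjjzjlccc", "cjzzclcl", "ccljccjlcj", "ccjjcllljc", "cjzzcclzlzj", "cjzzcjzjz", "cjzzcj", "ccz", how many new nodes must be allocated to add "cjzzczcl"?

3

"cjzzc" is already a path in the trie; the remaining "zcl" must be added.
New nodes needed: |"cjzzczcl"| − 5 = 8 − 5 = 3.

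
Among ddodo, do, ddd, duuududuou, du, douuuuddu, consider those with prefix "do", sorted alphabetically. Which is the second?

Filter for "do…" and sort: "do", "douuuuddu"
The 2nd is douuuuddu.

douuuuddu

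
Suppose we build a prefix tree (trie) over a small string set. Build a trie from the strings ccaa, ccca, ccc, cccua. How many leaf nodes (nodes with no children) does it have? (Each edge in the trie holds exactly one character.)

3

Leaves are exactly the stored words that no other stored word extends.
Those words: "ccaa", "ccca", "cccua"
Leaf count: 3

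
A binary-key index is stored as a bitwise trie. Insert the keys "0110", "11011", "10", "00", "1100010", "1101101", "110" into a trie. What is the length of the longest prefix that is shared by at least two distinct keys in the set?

5

Equivalently: take the maximum, over all pairs, of their longest common prefix length.
"11011" and "1101101" agree on "11011" (5 characters) before diverging; nothing deeper is shared.
Longest shared-prefix length: 5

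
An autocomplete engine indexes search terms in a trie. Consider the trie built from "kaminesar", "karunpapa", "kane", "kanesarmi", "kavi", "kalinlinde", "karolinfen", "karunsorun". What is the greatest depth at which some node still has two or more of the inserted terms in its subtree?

Look for the deepest trie node that still has at least two words in its subtree.
"karunpapa" and "karunsorun" agree on "karun" (5 characters) before diverging; nothing deeper is shared.
Longest shared-prefix length: 5

5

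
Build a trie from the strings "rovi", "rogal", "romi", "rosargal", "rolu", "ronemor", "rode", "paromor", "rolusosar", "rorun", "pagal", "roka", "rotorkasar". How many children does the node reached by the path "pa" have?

Walk "pa" from the root, arriving at one node.
Characters that immediately follow "pa" among the stored strings: {g, r}.
That node has 2 child edges.

2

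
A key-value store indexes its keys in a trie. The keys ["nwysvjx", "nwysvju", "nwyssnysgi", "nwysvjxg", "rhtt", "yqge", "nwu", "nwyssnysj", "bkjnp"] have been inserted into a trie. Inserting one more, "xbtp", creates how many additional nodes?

4

"xbtp" shares no prefix with any stored word, so all 4 characters open new nodes.
4 − 0 = 4 new nodes.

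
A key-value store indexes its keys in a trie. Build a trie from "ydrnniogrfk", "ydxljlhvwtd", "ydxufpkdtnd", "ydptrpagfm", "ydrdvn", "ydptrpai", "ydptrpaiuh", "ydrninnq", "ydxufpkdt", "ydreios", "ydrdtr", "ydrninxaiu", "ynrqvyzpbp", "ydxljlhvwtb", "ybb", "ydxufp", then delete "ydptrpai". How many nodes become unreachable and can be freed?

0

After clearing the end-marker at "ydptrpai", prune upward until reaching a node still needed by another word.
Every node on "ydptrpai" is still needed (e.g. by "ydptrpaiuh"), so nothing is freed.
Nodes removed: 0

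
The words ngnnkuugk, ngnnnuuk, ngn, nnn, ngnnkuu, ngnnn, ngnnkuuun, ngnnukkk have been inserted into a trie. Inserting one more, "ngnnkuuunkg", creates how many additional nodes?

2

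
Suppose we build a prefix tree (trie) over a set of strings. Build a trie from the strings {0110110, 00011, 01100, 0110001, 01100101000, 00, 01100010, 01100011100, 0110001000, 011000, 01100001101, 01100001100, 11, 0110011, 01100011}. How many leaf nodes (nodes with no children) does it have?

9

Leaves are exactly the stored words that no other stored word extends.
Those words: "00011", "01100001100", "01100001101", "0110001000", "01100011100", "01100101000", "0110011", "0110110", "11"
Leaf count: 9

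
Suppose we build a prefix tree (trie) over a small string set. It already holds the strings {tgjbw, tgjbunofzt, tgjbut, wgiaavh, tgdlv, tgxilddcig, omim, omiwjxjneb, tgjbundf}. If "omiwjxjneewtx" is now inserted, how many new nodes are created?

4

"omiwjxjne" is already a path in the trie; the remaining "ewtx" must be added.
Each of the 4 remaining characters creates one node.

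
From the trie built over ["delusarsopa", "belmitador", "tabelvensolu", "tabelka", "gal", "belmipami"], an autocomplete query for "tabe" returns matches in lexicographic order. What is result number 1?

tabelka

Filter for "tabe…" and sort: "tabelka", "tabelvensolu"
Position 1: tabelka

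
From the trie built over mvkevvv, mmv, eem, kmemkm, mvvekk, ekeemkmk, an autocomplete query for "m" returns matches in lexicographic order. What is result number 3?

Words with prefix "m", in lexicographic order: "mmv", "mvkevvv", "mvvekk"
The 3rd is mvvekk.

mvvekk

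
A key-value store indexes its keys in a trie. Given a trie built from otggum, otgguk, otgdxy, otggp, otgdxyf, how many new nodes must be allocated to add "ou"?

Walking "ou" from the root, the first 1 characters ("o") follow existing edges; "u" is the first miss.
So 2 − 1 = 1 new nodes.

1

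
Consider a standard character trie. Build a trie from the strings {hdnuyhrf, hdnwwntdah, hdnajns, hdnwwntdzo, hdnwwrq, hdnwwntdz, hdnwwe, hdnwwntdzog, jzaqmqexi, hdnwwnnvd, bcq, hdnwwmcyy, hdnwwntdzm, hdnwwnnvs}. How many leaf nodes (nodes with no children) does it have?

Leaves are exactly the stored words that no other stored word extends.
Those words: "bcq", "hdnajns", "hdnuyhrf", "hdnwwe", "hdnwwmcyy", "hdnwwnnvd", "hdnwwnnvs", "hdnwwntdah", "hdnwwntdzm", "hdnwwntdzog", "hdnwwrq", "jzaqmqexi"
Leaf count: 12

12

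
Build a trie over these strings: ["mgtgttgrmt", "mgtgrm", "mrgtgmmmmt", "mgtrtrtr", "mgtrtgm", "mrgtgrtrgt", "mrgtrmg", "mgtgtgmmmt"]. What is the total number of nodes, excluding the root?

Count nodes per top-level branch (shared prefixes stored once):
  'm'-branch (mgtgrm, mgtgtgmmmt, mgtgttgrmt, mgtrtgm, mgtrtrtr, mrgtgmmmmt, mrgtgrtrgt, mrgtrmg): 41 nodes
Sum: 41

41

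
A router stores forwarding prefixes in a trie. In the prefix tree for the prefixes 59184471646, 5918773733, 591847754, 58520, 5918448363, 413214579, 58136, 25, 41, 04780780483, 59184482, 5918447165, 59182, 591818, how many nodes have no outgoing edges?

Leaves are exactly the stored words that no other stored word extends.
Those words: "04780780483", "25", "413214579", "58136", "58520", "591818", "59182", "59184471646", "5918447165", "59184482", "5918448363", "591847754", "5918773733"
Leaf count: 13

13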